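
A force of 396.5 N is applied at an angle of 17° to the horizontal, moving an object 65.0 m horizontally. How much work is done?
W = Fd cosθ = 396.5×65.0×cos(17°) = 24646.0 J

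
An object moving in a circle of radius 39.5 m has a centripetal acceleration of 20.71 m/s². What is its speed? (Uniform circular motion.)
v = √(a_c × r) = √(20.71 × 39.5) = 28.6 m/s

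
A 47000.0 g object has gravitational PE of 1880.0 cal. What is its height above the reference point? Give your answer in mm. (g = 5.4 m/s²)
PE = mgh → h = PE/(mg) = 7866 J / (47 kg × 5.4 m/s²) = 30.99 m = 30990.0 mm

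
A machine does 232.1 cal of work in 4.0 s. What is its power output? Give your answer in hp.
P = W/t = 971.1 J / 4 s = 242.8 W = 0.3256 hp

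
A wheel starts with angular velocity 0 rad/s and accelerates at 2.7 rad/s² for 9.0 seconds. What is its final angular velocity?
ω = ω₀ + αt = 0 + 2.7 × 9.0 = 24.3 rad/s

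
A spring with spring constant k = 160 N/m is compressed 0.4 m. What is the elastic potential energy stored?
PE = ½kx² = ½×160×0.4² = 12.8 J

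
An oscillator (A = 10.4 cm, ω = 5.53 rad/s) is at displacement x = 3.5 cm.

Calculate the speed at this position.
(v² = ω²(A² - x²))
v = ω√(A² − x²) = 5.53×√(0.104² − 0.035²) = 0.5416 m/s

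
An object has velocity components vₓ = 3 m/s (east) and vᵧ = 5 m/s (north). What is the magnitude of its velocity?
|v| = √(vₓ² + vᵧ²) = √(3² + 5²) = √(34) = 5.83 m/s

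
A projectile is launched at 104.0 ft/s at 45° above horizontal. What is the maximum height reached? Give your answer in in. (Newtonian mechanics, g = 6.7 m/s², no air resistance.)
H = v₀²sin²(θ)/(2g) (with unit conversion) = 1476.0 in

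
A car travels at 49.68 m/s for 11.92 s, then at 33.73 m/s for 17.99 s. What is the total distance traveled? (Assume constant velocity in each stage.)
d₁ = v₁t₁ = 49.68 × 11.92 = 592.186 m
d₂ = v₂t₂ = 33.73 × 17.99 = 606.803 m
d_total = 592.186 + 606.803 = 1198.99 m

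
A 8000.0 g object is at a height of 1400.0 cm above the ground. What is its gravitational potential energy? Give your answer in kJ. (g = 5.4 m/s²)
PE = mgh = 8 kg × 5.4 m/s² × 14 m = 604.8 J = 0.6048 kJ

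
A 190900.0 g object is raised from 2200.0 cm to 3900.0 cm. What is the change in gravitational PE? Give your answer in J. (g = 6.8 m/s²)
ΔPE = mg(h₂ − h₁) = 190.9 kg × 6.8 m/s² × (39 − 22) m = 2.207e+04 J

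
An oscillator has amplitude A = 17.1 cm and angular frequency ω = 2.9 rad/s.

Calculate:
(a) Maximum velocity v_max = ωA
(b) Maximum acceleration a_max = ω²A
v_max = ωA = 2.9×0.171 = 0.4959 m/s
a_max = ω²A = 2.9²×0.171 = 1.438 m/s²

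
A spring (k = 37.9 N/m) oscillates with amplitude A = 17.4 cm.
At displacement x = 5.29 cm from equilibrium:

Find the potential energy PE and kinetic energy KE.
E_total = ½kA² = ½×37.9×(0.174)² = 0.5737 J
PE = ½kx² = ½×37.9×(0.0529)² = 0.05303 J
KE = E_total − PE = 0.5207 J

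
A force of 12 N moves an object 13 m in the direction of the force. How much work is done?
W = Fd = 12×13 = 156.0 J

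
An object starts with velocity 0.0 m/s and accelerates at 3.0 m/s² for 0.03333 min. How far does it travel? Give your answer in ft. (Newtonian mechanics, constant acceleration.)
d = v₀t + ½at² (with unit conversion) = 19.68 ft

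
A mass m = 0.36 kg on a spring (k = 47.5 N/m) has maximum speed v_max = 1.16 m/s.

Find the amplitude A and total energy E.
½mv²_max = ½kA² → A = v_max√(m/k) = 1.16×√(0.36/47.5) = 0.101 m = 10.1 cm
E = ½mv²_max = ½×0.36×1.16² = 0.2422 J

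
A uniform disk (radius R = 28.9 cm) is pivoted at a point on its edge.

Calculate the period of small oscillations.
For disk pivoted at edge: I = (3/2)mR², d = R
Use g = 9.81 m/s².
I/m = (3/2)R² = 0.1253 m²; d = R = 0.289 m
T = 2π√((3/2)R²/(gR)) = 2π√(3R/(2g)) = 1.321 s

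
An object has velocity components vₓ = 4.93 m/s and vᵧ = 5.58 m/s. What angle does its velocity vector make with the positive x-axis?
θ = arctan(vᵧ/vₓ) = arctan(5.58/4.93) = 48.54°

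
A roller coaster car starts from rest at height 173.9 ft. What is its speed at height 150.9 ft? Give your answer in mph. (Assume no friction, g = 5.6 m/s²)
mgh₁ = ½mv₂² + mgh₂ → v₂ = √(2g(h₁−h₂)) = √(2×5.6×(53−45.99)) = 8.861 m/s = 19.82 mph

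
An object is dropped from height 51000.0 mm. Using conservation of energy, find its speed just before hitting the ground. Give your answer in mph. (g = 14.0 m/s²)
mgh = ½mv² → v = √(2gh) = √(2×14.0×51) = 37.79 m/s = 84.53 mph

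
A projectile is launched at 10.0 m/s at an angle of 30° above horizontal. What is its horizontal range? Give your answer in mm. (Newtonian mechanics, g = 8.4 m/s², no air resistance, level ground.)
R = v₀² sin(2θ) / g (with unit conversion) = 10310.0 mm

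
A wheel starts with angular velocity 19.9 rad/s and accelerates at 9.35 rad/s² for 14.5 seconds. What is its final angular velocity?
ω = ω₀ + αt = 19.9 + 9.35 × 14.5 = 155.47 rad/s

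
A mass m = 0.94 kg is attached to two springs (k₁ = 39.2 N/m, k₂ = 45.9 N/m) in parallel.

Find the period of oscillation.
k_eq = k₁+k₂ = 85.1 N/m
T = 2π√(m/k_eq) = 2π√(0.94/85.1) = 0.6604 s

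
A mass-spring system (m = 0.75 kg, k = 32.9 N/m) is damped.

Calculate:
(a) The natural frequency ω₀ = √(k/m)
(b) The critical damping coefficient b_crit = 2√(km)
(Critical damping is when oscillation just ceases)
ω₀ = √(k/m) = √(32.9/0.75) = 6.623 rad/s
b_crit = 2√(km) = 2√(32.9×0.75) = 9.935 kg/s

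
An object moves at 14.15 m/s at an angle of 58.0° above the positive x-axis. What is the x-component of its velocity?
vₓ = v cos(θ) = 14.15 × cos(58.0°) = 7.5 m/s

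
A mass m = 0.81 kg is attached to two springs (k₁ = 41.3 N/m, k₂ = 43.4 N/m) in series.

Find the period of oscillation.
k_eq = k₁k₂/(k₁+k₂) = 21.16 N/m
T = 2π√(m/k_eq) = 2π√(0.81/21.16) = 1.229 s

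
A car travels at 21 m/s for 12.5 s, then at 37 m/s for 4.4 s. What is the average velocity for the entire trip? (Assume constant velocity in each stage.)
d₁ = v₁t₁ = 21 × 12.5 = 262.5 m
d₂ = v₂t₂ = 37 × 4.4 = 162.8 m
d_total = 425.3 m, t_total = 16.9 s
v_avg = d_total/t_total = 425.3/16.9 = 25.17 m/s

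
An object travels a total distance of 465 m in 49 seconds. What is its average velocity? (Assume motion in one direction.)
v_avg = Δd / Δt = 465 / 49 = 9.49 m/s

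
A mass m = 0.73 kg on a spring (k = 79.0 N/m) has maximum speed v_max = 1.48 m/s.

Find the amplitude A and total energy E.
½mv²_max = ½kA² → A = v_max√(m/k) = 1.48×√(0.73/79.0) = 0.1423 m = 14.23 cm
E = ½mv²_max = ½×0.73×1.48² = 0.7995 J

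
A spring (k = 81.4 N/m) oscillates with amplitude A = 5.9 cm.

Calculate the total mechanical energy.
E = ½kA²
E = ½kA² = ½×81.4×(0.059)² = 0.1417 J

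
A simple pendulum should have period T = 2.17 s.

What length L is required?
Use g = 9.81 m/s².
T = 2π√(L/g) → L = g(T/2π)² = 9.81×(2.17/2π)² = 1.17 m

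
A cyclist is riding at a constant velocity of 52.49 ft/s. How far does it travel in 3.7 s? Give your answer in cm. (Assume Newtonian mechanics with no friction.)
d = vt (with unit conversion) = 5920.0 cm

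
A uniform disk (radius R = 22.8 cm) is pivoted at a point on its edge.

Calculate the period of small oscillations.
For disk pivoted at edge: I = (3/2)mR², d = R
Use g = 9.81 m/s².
I/m = (3/2)R² = 0.07798 m²; d = R = 0.228 m
T = 2π√((3/2)R²/(gR)) = 2π√(3R/(2g)) = 1.173 s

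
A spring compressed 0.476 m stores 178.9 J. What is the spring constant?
PE = ½kx² → k = 2PE/x² = 2×178.9/0.476² = 1579.0 N/m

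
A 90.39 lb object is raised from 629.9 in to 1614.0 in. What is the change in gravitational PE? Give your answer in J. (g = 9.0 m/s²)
ΔPE = mg(h₂ − h₁) = 41 kg × 9.0 m/s² × (41 − 16) m = 9224 J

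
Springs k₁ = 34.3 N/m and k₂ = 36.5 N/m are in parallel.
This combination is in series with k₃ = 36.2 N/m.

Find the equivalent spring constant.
k₁₂ = k₁ + k₂ = 70.8 N/m (parallel)
1/k_eq = 1/k₁₂ + 1/k₃ → k_eq = 23.95 N/m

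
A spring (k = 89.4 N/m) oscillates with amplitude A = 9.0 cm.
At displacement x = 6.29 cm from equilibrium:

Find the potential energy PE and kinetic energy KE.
E_total = ½kA² = ½×89.4×(0.09)² = 0.3621 J
PE = ½kx² = ½×89.4×(0.0629)² = 0.1769 J
KE = E_total − PE = 0.1852 J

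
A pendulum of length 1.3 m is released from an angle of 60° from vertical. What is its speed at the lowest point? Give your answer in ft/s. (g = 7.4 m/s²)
h = L(1 − cosθ) = 1.3×(1 − cos60°) = 0.65 m
v = √(2gh) = √(2×7.4×0.65) = 3.102 m/s = 10.18 ft/s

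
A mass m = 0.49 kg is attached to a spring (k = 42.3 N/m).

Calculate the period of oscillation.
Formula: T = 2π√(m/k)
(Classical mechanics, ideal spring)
T = 2π√(m/k) = 2π√(0.49/42.3) = 0.6763 s; f = 1/T = 1.479 Hz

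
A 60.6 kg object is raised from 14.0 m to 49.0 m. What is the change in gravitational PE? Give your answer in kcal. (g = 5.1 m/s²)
ΔPE = mg(h₂ − h₁) = 60.6 kg × 5.1 m/s² × (49 − 14) m = 1.082e+04 J = 2.585 kcal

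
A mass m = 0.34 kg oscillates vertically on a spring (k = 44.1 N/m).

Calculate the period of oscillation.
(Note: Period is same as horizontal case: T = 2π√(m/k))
T = 2π√(m/k) = 2π√(0.34/44.1) = 0.5517 s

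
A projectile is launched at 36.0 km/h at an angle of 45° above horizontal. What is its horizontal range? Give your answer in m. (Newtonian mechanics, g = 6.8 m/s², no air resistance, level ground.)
R = v₀² sin(2θ) / g (with unit conversion) = 14.71 m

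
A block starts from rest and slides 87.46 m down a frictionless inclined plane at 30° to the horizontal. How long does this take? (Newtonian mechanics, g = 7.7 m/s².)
a = g sin(θ) = 7.7 × sin(30°) = 3.85 m/s²
t = √(2d/a) = √(2 × 87.46 / 3.85) = 6.74 s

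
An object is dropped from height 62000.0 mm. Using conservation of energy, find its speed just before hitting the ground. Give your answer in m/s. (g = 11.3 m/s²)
mgh = ½mv² → v = √(2gh) = √(2×11.3×62) = 37.43 m/s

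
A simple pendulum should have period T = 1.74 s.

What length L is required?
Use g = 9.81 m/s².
T = 2π√(L/g) → L = g(T/2π)² = 9.81×(1.74/2π)² = 0.7523 m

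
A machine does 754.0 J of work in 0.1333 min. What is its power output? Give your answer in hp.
P = W/t = 754 J / 7.998 s = 94.27 W = 0.1264 hp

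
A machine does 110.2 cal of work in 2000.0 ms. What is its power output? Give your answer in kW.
P = W/t = 461.1 J / 2 s = 230.5 W = 0.2305 kW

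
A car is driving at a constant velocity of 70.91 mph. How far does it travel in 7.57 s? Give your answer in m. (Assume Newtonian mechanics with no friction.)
d = vt (with unit conversion) = 240.0 m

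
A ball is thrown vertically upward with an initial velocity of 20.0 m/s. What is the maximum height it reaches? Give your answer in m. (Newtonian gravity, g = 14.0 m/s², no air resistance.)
h_max = v₀²/(2g) = 14.29 m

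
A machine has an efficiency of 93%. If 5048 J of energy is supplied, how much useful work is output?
W_out = η × W_in = 0.93 × 5048 = 4694.6 J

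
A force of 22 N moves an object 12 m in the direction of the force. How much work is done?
W = Fd = 22×12 = 264.0 J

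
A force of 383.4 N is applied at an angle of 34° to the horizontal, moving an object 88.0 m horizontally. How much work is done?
W = Fd cosθ = 383.4×88.0×cos(34°) = 27971.0 J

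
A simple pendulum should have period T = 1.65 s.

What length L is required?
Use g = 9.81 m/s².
T = 2π√(L/g) → L = g(T/2π)² = 9.81×(1.65/2π)² = 0.6765 m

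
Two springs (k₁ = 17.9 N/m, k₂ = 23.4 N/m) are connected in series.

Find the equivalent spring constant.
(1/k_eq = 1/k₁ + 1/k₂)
1/k_eq = 1/17.9 + 1/23.4 = 0.098601; k_eq = 10.14 N/m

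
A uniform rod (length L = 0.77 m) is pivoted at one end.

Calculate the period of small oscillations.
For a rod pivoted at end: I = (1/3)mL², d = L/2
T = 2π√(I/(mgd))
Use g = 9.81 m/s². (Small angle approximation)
I/m = (1/3)L² = 0.1976 m²; d = L/2 = 0.385 m
T = 2π√(I/(mgd)) = 2π√(0.1976/(9.81×0.385)) = 1.437 s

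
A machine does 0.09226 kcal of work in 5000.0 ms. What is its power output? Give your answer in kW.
P = W/t = 386 J / 5 s = 77.2 W = 0.0772 kW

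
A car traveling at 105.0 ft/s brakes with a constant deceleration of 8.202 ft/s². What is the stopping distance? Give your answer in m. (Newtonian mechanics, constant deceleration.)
d = v₀² / (2a) (with unit conversion) = 204.9 m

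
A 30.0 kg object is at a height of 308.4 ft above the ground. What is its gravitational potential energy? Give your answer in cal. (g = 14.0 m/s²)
PE = mgh = 30 kg × 14.0 m/s² × 94 m = 3.948e+04 J = 9436.0 cal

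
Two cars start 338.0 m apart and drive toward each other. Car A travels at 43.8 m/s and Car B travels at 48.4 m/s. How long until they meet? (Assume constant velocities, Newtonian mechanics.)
Combined speed: v_combined = 43.8 + 48.4 = 92.2 m/s
Time to meet: t = d/92.2 = 338.0/92.2 = 3.67 s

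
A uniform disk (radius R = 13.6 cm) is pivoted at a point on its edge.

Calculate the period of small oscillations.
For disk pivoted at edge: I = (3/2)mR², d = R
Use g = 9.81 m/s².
I/m = (3/2)R² = 0.02774 m²; d = R = 0.136 m
T = 2π√((3/2)R²/(gR)) = 2π√(3R/(2g)) = 0.9061 s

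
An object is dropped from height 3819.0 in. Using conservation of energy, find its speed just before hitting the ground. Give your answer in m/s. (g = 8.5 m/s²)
mgh = ½mv² → v = √(2gh) = √(2×8.5×97) = 40.61 m/s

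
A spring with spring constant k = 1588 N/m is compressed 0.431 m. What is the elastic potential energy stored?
PE = ½kx² = ½×1588×0.431² = 147.5 J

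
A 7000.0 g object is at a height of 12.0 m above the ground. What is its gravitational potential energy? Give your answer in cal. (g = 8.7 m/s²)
PE = mgh = 7 kg × 8.7 m/s² × 12 m = 730.8 J = 174.7 cal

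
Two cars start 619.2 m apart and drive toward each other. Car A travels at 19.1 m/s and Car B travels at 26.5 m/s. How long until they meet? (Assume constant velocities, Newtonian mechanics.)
Combined speed: v_combined = 19.1 + 26.5 = 45.6 m/s
Time to meet: t = d/45.6 = 619.2/45.6 = 13.58 s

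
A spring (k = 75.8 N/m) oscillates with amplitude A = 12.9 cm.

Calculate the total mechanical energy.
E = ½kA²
E = ½kA² = ½×75.8×(0.129)² = 0.6307 J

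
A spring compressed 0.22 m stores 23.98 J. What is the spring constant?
PE = ½kx² → k = 2PE/x² = 2×23.98/0.22² = 990.9 N/m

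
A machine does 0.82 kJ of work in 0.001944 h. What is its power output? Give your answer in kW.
P = W/t = 820 J / 6.998 s = 117.2 W = 0.1172 kW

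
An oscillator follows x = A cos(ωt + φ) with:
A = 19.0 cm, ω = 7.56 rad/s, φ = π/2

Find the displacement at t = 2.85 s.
x = A cos(ωt + φ) = 19.0×cos(7.56×2.85 + π/2) = -8.181 cm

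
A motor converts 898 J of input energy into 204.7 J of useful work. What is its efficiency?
η = W_out/W_in = 204.7/898 = 0.228 = 22.8%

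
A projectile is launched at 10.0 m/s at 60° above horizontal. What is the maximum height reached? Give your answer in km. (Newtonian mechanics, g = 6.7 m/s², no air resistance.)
H = v₀²sin²(θ)/(2g) (with unit conversion) = 0.005597 km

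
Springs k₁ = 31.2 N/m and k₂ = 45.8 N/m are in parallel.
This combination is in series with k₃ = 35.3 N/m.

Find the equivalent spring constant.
k₁₂ = k₁ + k₂ = 77 N/m (parallel)
1/k_eq = 1/k₁₂ + 1/k₃ → k_eq = 24.2 N/m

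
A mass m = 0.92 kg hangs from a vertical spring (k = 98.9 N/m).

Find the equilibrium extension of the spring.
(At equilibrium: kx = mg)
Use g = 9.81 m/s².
x_eq = mg/k = 0.92×9.81/98.9 = 0.09126 m = 9.126 cm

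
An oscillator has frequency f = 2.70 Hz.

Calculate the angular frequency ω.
ω = 2πf = 2π×2.7 = 16.96 rad/s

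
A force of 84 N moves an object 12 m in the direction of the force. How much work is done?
W = Fd = 84×12 = 1008.0 J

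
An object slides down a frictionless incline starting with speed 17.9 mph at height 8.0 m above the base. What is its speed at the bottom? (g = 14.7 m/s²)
½mv₀² + mgh = ½mv² → v = √(v₀² + 2gh) = √(8.002² + 2×14.7×8) = 17.3 m/s = 38.7 mph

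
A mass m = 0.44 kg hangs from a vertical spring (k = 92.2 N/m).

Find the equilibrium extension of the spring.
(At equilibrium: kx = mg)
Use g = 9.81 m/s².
x_eq = mg/k = 0.44×9.81/92.2 = 0.04682 m = 4.682 cm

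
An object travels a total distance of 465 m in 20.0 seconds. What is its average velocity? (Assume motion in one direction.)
v_avg = Δd / Δt = 465 / 20.0 = 23.25 m/s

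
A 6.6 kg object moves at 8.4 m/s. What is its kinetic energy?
KE = ½mv² = ½×6.6×8.4² = 232.848 J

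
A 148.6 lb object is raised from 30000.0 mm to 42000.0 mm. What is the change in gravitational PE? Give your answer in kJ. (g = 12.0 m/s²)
ΔPE = mg(h₂ − h₁) = 67.4 kg × 12.0 m/s² × (42 − 30) m = 9706 J = 9.706 kJ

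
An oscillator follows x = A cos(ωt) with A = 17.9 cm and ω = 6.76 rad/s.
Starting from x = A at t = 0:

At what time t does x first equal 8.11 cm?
cos(ωt) = x/A = 8.11/17.9 = 0.4531
ωt = arccos(0.4531) = 1.101 rad
t = 1.101/6.76 = 0.1628 s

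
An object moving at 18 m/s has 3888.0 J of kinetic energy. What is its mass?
KE = ½mv² → m = 2KE/v² = 2×3888.0/18² = 24.0 kg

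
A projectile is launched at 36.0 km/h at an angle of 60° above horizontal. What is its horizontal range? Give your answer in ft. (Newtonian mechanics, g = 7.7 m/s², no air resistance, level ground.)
R = v₀² sin(2θ) / g (with unit conversion) = 36.9 ft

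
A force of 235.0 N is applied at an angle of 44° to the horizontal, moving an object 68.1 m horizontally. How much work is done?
W = Fd cosθ = 235.0×68.1×cos(44°) = 11512.0 J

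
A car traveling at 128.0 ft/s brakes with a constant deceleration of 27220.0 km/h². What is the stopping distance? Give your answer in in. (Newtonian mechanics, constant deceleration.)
d = v₀² / (2a) (with unit conversion) = 14270.0 in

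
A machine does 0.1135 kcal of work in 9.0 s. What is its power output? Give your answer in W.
P = W/t = 474.9 J / 9 s = 52.76 W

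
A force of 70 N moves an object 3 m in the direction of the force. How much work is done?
W = Fd = 70×3 = 210.0 J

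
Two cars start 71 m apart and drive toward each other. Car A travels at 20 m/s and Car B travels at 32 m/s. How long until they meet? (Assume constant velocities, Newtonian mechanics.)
Combined speed: v_combined = 20 + 32 = 52 m/s
Time to meet: t = d/52 = 71/52 = 1.37 s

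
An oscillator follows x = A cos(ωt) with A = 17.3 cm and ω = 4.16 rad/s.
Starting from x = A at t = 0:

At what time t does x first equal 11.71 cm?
cos(ωt) = x/A = 11.71/17.3 = 0.6769
ωt = arccos(0.6769) = 0.8273 rad
t = 0.8273/4.16 = 0.1989 s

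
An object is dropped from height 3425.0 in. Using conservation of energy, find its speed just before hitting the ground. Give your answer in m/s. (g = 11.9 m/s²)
mgh = ½mv² → v = √(2gh) = √(2×11.9×86.99) = 45.5 m/s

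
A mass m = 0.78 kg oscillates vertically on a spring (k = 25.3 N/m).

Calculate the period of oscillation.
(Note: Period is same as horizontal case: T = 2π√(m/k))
T = 2π√(m/k) = 2π√(0.78/25.3) = 1.103 s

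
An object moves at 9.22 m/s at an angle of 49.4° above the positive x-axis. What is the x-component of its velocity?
vₓ = v cos(θ) = 9.22 × cos(49.4°) = 6.0 m/s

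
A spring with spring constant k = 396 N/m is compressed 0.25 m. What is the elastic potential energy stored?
PE = ½kx² = ½×396×0.25² = 12.38 J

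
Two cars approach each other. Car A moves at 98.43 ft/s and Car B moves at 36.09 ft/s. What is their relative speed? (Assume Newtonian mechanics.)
v_rel = v_A + v_B = 98.43 + 36.09 = 134.5 ft/s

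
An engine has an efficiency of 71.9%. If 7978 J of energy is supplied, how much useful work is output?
W_out = η × W_in = 0.719 × 7978 = 5736.2 J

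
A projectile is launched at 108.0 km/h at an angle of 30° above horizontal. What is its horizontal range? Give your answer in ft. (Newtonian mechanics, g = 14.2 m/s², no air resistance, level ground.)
R = v₀² sin(2θ) / g (with unit conversion) = 180.1 ft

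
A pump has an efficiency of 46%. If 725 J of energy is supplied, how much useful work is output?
W_out = η × W_in = 0.46 × 725 = 333.5 J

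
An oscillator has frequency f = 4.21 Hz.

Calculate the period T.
T = 1/f = 1/4.21 = 0.2375 s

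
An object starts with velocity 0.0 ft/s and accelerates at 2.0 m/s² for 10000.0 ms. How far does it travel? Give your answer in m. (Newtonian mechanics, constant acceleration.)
d = v₀t + ½at² (with unit conversion) = 100.0 m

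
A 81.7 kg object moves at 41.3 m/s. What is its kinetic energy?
KE = ½mv² = ½×81.7×41.3² = 69677.44 J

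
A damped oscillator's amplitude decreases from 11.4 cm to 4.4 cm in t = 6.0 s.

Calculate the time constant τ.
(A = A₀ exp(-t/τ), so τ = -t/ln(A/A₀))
A/A₀ = 4.4/11.4 = 0.386; ln(A/A₀) = -0.952
τ = −t/ln(A/A₀) = −6.0/-0.952 = 6.302 s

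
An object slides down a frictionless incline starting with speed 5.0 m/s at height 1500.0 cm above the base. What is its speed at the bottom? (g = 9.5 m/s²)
½mv₀² + mgh = ½mv² → v = √(v₀² + 2gh) = √(5² + 2×9.5×15) = 17.61 m/s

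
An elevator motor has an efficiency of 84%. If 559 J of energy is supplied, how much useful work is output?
W_out = η × W_in = 0.84 × 559 = 469.56 J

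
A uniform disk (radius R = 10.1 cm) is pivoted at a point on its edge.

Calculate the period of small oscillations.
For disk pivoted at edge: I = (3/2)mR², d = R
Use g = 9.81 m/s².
I/m = (3/2)R² = 0.0153 m²; d = R = 0.101 m
T = 2π√((3/2)R²/(gR)) = 2π√(3R/(2g)) = 0.7808 s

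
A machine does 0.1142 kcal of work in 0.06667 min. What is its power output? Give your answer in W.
P = W/t = 477.8 J / 4 s = 119.4 W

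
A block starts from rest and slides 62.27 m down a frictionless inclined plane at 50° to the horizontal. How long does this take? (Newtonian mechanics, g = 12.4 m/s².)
a = g sin(θ) = 12.4 × sin(50°) = 9.5 m/s²
t = √(2d/a) = √(2 × 62.27 / 9.5) = 3.62 s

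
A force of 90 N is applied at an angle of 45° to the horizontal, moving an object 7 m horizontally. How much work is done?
W = Fd cosθ = 90×7×cos(45°) = 445.48 J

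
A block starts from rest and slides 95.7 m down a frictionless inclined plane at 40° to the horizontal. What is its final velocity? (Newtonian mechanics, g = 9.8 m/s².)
a = g sin(θ) = 9.8 × sin(40°) = 6.3 m/s²
v = √(2ad) = √(2 × 6.3 × 95.7) = 34.72 m/s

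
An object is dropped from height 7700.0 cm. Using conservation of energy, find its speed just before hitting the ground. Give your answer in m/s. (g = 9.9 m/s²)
mgh = ½mv² → v = √(2gh) = √(2×9.9×77) = 39.05 m/s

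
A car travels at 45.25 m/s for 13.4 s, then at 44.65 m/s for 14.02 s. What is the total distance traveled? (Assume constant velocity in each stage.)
d₁ = v₁t₁ = 45.25 × 13.4 = 606.35 m
d₂ = v₂t₂ = 44.65 × 14.02 = 625.993 m
d_total = 606.35 + 625.993 = 1232.34 m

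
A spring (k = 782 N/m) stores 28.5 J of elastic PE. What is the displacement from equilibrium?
PE = ½kx² → x = √(2PE/k) = √(2×28.5/782) = 0.27 m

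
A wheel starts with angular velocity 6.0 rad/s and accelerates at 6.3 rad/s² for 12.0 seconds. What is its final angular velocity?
ω = ω₀ + αt = 6.0 + 6.3 × 12.0 = 81.6 rad/s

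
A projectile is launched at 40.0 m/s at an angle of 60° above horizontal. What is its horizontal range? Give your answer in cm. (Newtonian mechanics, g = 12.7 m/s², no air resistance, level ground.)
R = v₀² sin(2θ) / g (with unit conversion) = 10910.0 cm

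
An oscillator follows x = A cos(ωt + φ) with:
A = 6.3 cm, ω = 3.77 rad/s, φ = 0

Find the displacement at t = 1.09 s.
x = A cos(ωt + φ) = 6.3×cos(3.77×1.09 + 0) = -3.573 cm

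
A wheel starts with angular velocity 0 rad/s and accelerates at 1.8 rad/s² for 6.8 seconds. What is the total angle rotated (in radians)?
θ = ω₀t + ½αt² = 0×6.8 + ½×1.8×6.8² = 41.62 rad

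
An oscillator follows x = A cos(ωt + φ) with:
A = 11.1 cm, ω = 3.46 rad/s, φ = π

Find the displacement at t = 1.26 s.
x = A cos(ωt + φ) = 11.1×cos(3.46×1.26 + π) = 3.835 cm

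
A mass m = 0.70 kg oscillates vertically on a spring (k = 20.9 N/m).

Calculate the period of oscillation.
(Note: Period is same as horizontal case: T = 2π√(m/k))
T = 2π√(m/k) = 2π√(0.7/20.9) = 1.15 s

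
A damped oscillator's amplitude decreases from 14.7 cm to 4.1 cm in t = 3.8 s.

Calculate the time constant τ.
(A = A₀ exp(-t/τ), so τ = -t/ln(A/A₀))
A/A₀ = 4.1/14.7 = 0.2789; ln(A/A₀) = -1.277
τ = −t/ln(A/A₀) = −3.8/-1.277 = 2.976 s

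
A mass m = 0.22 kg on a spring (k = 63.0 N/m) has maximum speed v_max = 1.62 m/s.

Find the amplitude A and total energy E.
½mv²_max = ½kA² → A = v_max√(m/k) = 1.62×√(0.22/63.0) = 0.09573 m = 9.573 cm
E = ½mv²_max = ½×0.22×1.62² = 0.2887 J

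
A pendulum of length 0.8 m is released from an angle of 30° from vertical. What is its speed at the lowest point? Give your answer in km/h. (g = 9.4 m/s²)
h = L(1 − cosθ) = 0.8×(1 − cos30°) = 0.1072 m
v = √(2gh) = √(2×9.4×0.1072) = 1.419 m/s = 5.11 km/h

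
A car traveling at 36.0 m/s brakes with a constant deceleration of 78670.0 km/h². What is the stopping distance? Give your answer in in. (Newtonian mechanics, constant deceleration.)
d = v₀² / (2a) (with unit conversion) = 4203.0 in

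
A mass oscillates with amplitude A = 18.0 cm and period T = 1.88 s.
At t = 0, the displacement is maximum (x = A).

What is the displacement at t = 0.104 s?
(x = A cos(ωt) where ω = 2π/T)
ω = 2π/T = 2π/1.88 = 3.342 rad/s
x = A cos(ωt) = 18.0×cos(3.342×0.104) = 16.92 cm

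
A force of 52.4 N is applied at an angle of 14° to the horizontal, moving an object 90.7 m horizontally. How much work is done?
W = Fd cosθ = 52.4×90.7×cos(14°) = 4611.5 J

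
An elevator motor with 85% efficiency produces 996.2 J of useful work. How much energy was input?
W_in = W_out/η = 996.2/0.85 = 1172.0 J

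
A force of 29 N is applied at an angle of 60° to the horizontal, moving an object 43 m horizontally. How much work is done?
W = Fd cosθ = 29×43×cos(60°) = 623.5 J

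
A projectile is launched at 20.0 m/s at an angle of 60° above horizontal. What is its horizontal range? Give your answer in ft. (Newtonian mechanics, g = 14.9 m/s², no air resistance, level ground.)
R = v₀² sin(2θ) / g (with unit conversion) = 76.28 ft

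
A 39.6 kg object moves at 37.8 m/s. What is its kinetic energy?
KE = ½mv² = ½×39.6×37.8² = 28291.03 J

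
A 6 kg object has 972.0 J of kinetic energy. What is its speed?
KE = ½mv² → v = √(2KE/m) = √(2×972.0/6) = 18.0 m/s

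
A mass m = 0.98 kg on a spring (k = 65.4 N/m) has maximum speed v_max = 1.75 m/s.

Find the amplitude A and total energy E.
½mv²_max = ½kA² → A = v_max√(m/k) = 1.75×√(0.98/65.4) = 0.2142 m = 21.42 cm
E = ½mv²_max = ½×0.98×1.75² = 1.501 J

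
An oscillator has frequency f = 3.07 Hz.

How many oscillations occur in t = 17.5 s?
n = f×t = 3.07×17.5 = 53.72 oscillations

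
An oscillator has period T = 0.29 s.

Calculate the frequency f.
f = 1/T = 1/0.29 = 3.448 Hz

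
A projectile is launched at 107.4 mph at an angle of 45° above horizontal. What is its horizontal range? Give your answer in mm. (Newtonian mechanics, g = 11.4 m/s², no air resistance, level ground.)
R = v₀² sin(2θ) / g (with unit conversion) = 202200.0 mm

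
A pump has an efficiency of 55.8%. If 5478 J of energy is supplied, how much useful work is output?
W_out = η × W_in = 0.558 × 5478 = 3056.7 J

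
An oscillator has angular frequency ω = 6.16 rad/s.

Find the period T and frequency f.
T = 2π/ω = 2π/6.16 = 1.02 s; f = ω/2π = 0.9804 Hz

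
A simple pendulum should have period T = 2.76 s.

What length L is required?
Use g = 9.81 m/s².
T = 2π√(L/g) → L = g(T/2π)² = 9.81×(2.76/2π)² = 1.893 m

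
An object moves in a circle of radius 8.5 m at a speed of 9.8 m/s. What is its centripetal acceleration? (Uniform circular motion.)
a_c = v²/r = 9.8²/8.5 = 96.04/8.5 = 11.3 m/s²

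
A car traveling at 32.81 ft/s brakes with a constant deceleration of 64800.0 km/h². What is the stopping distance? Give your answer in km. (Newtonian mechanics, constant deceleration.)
d = v₀² / (2a) (with unit conversion) = 0.01 km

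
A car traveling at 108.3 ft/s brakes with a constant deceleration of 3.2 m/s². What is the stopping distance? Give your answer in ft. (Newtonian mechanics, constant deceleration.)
d = v₀² / (2a) (with unit conversion) = 558.6 ft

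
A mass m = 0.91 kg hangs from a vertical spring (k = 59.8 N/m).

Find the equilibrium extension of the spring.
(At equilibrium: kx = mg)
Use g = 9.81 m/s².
x_eq = mg/k = 0.91×9.81/59.8 = 0.1493 m = 14.93 cm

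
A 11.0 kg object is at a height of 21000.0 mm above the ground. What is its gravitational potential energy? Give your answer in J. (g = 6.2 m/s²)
PE = mgh = 11 kg × 6.2 m/s² × 21 m = 1432 J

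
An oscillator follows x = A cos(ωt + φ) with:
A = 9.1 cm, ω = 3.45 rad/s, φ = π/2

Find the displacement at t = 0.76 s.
x = A cos(ωt + φ) = 9.1×cos(3.45×0.76 + π/2) = -4.518 cm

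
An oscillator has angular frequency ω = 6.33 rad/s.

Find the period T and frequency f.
T = 2π/ω = 2π/6.33 = 0.9926 s; f = ω/2π = 1.007 Hz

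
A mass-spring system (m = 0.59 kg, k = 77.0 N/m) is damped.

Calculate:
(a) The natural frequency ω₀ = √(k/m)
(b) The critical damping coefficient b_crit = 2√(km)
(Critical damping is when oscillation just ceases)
ω₀ = √(k/m) = √(77.0/0.59) = 11.42 rad/s
b_crit = 2√(km) = 2√(77.0×0.59) = 13.48 kg/s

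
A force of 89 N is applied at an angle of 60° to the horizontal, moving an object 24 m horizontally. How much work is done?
W = Fd cosθ = 89×24×cos(60°) = 1068.0 J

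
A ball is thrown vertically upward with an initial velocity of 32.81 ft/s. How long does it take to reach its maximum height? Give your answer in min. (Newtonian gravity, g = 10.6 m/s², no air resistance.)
t_up = v₀/g (with unit conversion) = 0.01572 min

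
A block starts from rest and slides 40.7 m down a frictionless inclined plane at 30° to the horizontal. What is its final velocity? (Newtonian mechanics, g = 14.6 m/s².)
a = g sin(θ) = 14.6 × sin(30°) = 7.3 m/s²
v = √(2ad) = √(2 × 7.3 × 40.7) = 24.38 m/s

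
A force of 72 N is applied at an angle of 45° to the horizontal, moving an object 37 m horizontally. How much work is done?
W = Fd cosθ = 72×37×cos(45°) = 1883.7 J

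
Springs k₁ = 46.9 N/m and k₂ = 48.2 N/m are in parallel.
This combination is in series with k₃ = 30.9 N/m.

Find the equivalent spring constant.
k₁₂ = k₁ + k₂ = 95.1 N/m (parallel)
1/k_eq = 1/k₁₂ + 1/k₃ → k_eq = 23.32 N/m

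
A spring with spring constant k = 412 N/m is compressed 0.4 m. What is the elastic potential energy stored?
PE = ½kx² = ½×412×0.4² = 32.96 J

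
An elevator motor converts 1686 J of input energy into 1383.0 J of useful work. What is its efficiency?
η = W_out/W_in = 1383.0/1686 = 0.8203 = 82.03%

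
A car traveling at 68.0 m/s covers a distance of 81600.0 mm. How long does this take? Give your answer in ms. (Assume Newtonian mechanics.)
t = d/v (with unit conversion) = 1200.0 ms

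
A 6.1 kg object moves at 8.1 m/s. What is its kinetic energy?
KE = ½mv² = ½×6.1×8.1² = 200.1105 J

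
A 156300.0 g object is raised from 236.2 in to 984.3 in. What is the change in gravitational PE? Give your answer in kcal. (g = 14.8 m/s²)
ΔPE = mg(h₂ − h₁) = 156.3 kg × 14.8 m/s² × (25 − 5.999) m = 4.396e+04 J = 10.51 kcal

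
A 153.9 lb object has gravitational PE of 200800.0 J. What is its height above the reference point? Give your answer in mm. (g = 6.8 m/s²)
PE = mgh → h = PE/(mg) = 2.008e+05 J / (69.81 kg × 6.8 m/s²) = 423 m = 423000.0 mm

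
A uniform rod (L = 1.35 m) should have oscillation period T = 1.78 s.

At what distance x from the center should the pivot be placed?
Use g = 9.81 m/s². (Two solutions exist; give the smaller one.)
T = 2π√((L²/12 + x²)/(gx)). Let c = T²g/(4π²) = 0.7873.
x² − cx + L²/12 = 0 → x = (c − √(c² − L²/3))/2 = 0.3381 m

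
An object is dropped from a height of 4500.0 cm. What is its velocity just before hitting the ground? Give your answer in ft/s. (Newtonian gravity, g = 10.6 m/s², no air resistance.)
v = √(2gh) (with unit conversion) = 101.3 ft/s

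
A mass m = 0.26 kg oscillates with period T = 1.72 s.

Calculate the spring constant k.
T = 2π√(m/k) → k = m(2π/T)² = 0.26×(2π/1.72)² = 3.47 N/m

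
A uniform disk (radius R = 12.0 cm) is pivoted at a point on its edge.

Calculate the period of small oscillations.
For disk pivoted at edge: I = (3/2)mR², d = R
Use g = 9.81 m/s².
I/m = (3/2)R² = 0.0216 m²; d = R = 0.12 m
T = 2π√((3/2)R²/(gR)) = 2π√(3R/(2g)) = 0.8511 s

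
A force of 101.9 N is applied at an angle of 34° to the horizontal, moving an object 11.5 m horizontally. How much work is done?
W = Fd cosθ = 101.9×11.5×cos(34°) = 971.51 J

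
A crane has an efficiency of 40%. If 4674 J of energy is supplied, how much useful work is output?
W_out = η × W_in = 0.4 × 4674 = 1869.6 J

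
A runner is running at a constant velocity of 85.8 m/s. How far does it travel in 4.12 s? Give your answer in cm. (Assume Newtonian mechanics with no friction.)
d = vt (with unit conversion) = 35350.0 cm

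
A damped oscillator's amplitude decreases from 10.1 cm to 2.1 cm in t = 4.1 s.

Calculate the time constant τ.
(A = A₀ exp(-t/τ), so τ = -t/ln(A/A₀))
A/A₀ = 2.1/10.1 = 0.2079; ln(A/A₀) = -1.571
τ = −t/ln(A/A₀) = −4.1/-1.571 = 2.61 s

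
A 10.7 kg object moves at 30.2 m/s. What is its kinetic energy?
KE = ½mv² = ½×10.7×30.2² = 4879.414 J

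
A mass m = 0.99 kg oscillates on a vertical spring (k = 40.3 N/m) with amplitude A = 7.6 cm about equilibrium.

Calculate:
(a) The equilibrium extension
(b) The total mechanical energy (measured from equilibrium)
x_eq = mg/k = 0.99×9.81/40.3 = 0.241 m = 24.1 cm
E = ½kA² = ½×40.3×(0.076)² = 0.1164 J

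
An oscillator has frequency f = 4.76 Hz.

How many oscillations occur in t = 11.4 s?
n = f×t = 4.76×11.4 = 54.26 oscillations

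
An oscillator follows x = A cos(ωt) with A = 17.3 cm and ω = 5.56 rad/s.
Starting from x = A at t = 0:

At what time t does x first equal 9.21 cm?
cos(ωt) = x/A = 9.21/17.3 = 0.5324
ωt = arccos(0.5324) = 1.009 rad
t = 1.009/5.56 = 0.1815 s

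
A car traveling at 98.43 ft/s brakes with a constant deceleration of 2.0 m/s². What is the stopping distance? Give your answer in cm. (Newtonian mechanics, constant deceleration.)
d = v₀² / (2a) (with unit conversion) = 22500.0 cm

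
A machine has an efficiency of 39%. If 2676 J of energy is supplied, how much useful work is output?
W_out = η × W_in = 0.39 × 2676 = 1043.6 J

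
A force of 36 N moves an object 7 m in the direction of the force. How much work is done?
W = Fd = 36×7 = 252.0 J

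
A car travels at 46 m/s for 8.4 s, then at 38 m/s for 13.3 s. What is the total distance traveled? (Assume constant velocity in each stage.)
d₁ = v₁t₁ = 46 × 8.4 = 386.4 m
d₂ = v₂t₂ = 38 × 13.3 = 505.4 m
d_total = 386.4 + 505.4 = 891.8 m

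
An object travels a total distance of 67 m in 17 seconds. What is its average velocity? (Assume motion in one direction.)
v_avg = Δd / Δt = 67 / 17 = 3.94 m/s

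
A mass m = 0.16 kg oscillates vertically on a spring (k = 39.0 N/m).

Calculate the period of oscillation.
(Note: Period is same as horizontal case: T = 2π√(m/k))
T = 2π√(m/k) = 2π√(0.16/39.0) = 0.4024 s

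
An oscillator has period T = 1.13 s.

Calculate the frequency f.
f = 1/T = 1/1.13 = 0.885 Hz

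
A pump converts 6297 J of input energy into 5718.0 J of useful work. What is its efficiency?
η = W_out/W_in = 5718.0/6297 = 0.9081 = 90.81%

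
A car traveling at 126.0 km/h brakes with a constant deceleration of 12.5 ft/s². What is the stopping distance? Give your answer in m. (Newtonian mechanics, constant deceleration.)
d = v₀² / (2a) (with unit conversion) = 160.8 m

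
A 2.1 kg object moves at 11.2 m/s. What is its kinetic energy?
KE = ½mv² = ½×2.1×11.2² = 131.712 J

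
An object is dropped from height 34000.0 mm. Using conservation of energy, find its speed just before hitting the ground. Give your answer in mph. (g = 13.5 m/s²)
mgh = ½mv² → v = √(2gh) = √(2×13.5×34) = 30.3 m/s = 67.78 mph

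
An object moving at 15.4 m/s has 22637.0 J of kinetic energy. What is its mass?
KE = ½mv² → m = 2KE/v² = 2×22637.0/15.4² = 190.9 kg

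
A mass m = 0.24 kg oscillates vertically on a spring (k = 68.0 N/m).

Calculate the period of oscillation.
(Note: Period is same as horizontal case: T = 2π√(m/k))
T = 2π√(m/k) = 2π√(0.24/68.0) = 0.3733 s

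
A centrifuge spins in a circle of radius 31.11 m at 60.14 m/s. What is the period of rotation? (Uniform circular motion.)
T = 2πr/v = 2π×31.11/60.14 = 3.25 s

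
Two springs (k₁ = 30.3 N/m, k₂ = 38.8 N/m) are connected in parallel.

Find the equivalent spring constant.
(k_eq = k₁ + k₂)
k_eq = k₁ + k₂ = 30.3 + 38.8 = 69.1 N/m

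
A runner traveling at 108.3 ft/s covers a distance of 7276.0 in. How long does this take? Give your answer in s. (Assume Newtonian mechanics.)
t = d/v (with unit conversion) = 5.599 s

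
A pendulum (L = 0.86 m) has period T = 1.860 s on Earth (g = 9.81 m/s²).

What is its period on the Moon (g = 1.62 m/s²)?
T = 2π√(L/g), so T_moon/T_earth = √(g_earth/g_moon)
T_moon = 2π√(0.86/1.62) = 4.578 s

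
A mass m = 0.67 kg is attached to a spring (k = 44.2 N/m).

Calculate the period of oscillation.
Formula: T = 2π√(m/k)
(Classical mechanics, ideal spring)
T = 2π√(m/k) = 2π√(0.67/44.2) = 0.7736 s; f = 1/T = 1.293 Hz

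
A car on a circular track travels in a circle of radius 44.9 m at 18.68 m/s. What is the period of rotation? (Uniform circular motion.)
T = 2πr/v = 2π×44.9/18.68 = 15.1 s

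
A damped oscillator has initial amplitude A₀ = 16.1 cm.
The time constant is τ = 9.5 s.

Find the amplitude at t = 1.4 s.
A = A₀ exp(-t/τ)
A = A₀ exp(−t/τ) = 16.1×exp(−1.4/9.5) = 13.89 cm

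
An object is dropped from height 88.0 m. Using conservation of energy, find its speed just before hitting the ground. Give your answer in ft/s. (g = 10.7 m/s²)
mgh = ½mv² → v = √(2gh) = √(2×10.7×88) = 43.4 m/s = 142.4 ft/s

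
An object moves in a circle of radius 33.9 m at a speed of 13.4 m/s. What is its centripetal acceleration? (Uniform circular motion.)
a_c = v²/r = 13.4²/33.9 = 179.56/33.9 = 5.3 m/s²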